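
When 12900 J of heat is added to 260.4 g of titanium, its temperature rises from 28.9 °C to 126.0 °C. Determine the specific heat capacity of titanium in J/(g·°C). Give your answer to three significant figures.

c = 0.510 J/(g·°C)

c = q / (m ΔT) = 12900 / (260.4 × 97.1)
c = 12900 / 25284.84 = 0.510 J/(g·°C)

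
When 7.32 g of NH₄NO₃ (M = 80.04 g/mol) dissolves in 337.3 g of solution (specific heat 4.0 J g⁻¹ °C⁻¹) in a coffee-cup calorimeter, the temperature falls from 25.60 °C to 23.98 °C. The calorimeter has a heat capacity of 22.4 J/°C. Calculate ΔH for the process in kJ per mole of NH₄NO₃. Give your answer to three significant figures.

ΔH = 24.3 kJ/mol

|ΔT| = |23.98 − 25.60| = 1.62 °C
|q_surr| = (337.3 × 4.0 + 22.4) × 1.62 = 1371.6 × 1.62 = 2222 J
n(NH₄NO₃) = 7.32 / 80.04 = 0.09145 mol
Temperature fell, so q_rxn = +|q_surr| = 2.222 kJ
ΔH = q_rxn / n = 24.30 kJ/mol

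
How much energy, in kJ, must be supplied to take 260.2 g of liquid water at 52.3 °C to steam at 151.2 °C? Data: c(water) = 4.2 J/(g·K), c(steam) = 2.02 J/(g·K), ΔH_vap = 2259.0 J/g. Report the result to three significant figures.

q1 (heat water 52.3→100.0 °C): 260.2 × 4.2 × 47.7 = 52128 J
q2 (vaporize at 100 °C): 260.2 × 2259.0 = 587792 J
q3 (heat steam 100.0→151.2 °C): 260.2 × 2.02 × 51.2 = 26911 J
Total: 52128 + 587792 + 26911 = 666831 J = 667 kJ

q = 667 kJ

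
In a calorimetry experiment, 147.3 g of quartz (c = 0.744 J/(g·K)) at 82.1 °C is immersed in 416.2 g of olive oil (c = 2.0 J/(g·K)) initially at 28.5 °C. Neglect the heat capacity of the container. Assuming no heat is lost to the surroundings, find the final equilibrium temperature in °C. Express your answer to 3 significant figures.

T_f = 34.7 °C

Heat lost by quartz = heat gained by olive oil.
(147.3)(0.744)(82.1 − T) = (416.2)(2.0)(T − 28.5)
109.5912 (82.1 − T) = 832.4 (T − 28.5)
8997.4 − 109.5912 T = 832.4 T − 23723
32720.4 = 941.9912 T
T = 34.74 °C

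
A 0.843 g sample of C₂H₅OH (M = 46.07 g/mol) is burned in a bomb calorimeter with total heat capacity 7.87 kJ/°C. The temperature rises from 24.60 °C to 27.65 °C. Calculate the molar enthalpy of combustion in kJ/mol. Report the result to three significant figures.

ΔT = 27.65 − 24.60 = 3.05 °C
q_cal = C_cal × ΔT = 7.87 × 3.05 = 24.0035 kJ
n = 0.843 / 46.07 = 0.01830 mol
q_rxn = −q_cal = -24.0035 kJ
ΔH = -24.0035 / 0.01830 = -1312 kJ/mol

ΔH = -1310 kJ/mol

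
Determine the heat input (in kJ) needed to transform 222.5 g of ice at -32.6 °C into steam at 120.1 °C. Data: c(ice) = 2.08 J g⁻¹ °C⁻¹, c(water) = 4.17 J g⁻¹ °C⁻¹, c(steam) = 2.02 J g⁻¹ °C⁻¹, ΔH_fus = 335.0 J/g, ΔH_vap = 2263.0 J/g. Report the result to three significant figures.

q1 (heat ice -32.6→0.0 °C): 222.5 × 2.08 × 32.6 = 15087 J
q2 (melt at 0 °C): 222.5 × 335.0 = 74538 J
q3 (heat water 0.0→100.0 °C): 222.5 × 4.17 × 100.0 = 92783 J
q4 (vaporize at 100 °C): 222.5 × 2263.0 = 503518 J
q5 (heat steam 100.0→120.1 °C): 222.5 × 2.02 × 20.1 = 9034 J
Total: 15087 + 74538 + 92783 + 503518 + 9034 = 694960 J = 695 kJ

q = 695 kJ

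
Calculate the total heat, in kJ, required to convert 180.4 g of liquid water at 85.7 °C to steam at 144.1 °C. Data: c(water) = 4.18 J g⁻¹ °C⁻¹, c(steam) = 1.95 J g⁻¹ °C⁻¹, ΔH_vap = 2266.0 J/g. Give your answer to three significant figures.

q = 435 kJ

q1 (heat water 85.7→100.0 °C): 180.4 × 4.18 × 14.3 = 10783 J
q2 (vaporize at 100 °C): 180.4 × 2266.0 = 408786 J
q3 (heat steam 100.0→144.1 °C): 180.4 × 1.95 × 44.1 = 15513 J
Total: 10783 + 408786 + 15513 = 435082 J = 435 kJ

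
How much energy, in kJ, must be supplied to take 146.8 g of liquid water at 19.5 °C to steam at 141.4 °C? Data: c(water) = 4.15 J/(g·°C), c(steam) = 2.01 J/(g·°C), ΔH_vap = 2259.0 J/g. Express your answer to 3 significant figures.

q = 393 kJ

q1 (heat water 19.5→100.0 °C): 146.8 × 4.15 × 80.5 = 49042 J
q2 (vaporize at 100 °C): 146.8 × 2259.0 = 331621 J
q3 (heat steam 100.0→141.4 °C): 146.8 × 2.01 × 41.4 = 12216 J
Total: 49042 + 331621 + 12216 = 392879 J = 393 kJ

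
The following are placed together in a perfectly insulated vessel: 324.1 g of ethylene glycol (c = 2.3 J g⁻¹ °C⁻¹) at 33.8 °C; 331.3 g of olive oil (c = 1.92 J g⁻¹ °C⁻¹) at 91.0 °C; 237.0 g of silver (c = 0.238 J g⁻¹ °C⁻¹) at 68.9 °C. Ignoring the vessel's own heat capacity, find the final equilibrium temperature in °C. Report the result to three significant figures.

Σ mᵢcᵢ(T − Tᵢ) = 0  ⇒  T = Σ mᵢcᵢTᵢ / Σ mᵢcᵢ
Σ mᵢcᵢ = 324.1×2.3 + 331.3×1.92 + 237.0×0.238 = 1437.932
Σ mᵢcᵢTᵢ = 745.43×33.8 + 636.096×91.0 + 56.406×68.9 = 86967
T = 86967 / 1437.932 = 60.48 °C

T_f = 60.5 °C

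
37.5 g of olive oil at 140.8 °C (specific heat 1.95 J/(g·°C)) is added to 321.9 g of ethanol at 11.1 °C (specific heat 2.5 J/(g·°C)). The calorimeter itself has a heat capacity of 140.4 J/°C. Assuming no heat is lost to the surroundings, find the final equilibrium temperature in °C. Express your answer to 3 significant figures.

T_f = 20.4 °C

Heat lost by olive oil = heat gained by ethanol + calorimeter.
(37.5)(1.95)(140.8 − T) = [(321.9)(2.5) + 140.4](T − 11.1)
73.125 (140.8 − T) = 945.15 (T − 11.1)
10296 − 73.125 T = 945.15 T − 10491
20787 = 1018.275 T
T = 20.41 °C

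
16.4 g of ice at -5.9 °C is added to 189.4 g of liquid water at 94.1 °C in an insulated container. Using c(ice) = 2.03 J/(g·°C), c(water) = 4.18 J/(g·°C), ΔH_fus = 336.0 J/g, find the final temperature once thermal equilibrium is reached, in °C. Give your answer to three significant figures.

T_f = 80.0 °C

Heat to bring ice to 0 °C and melt it: q₁ = 16.4×2.03×5.9 + 16.4×336.0 = 5706.8 J
Heat the water can supply cooling to 0 °C: 189.4×4.18×94.1 = 74498.2 J > q₁, so all ice melts.
Energy balance: 189.4×4.18×(94.1 − T) = 5706.8 + 16.4×4.18×(T − 0)
791.692(94.1 − T) = 5706.8 + 68.552 T
74498.2 − 5706.8 = 860.244 T
T = 68791.4 / 860.244 = 79.97 °C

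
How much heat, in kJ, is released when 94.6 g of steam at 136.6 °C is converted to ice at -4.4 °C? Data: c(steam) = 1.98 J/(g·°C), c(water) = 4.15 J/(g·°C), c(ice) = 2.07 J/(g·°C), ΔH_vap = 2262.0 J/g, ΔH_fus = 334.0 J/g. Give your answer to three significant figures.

q = 293 kJ

q1 (cool steam 136.6→100 °C): 94.6 × 1.98 × 36.6 = 6855 J
q2 (condense at 100 °C): 94.6 × 2262.0 = 213985 J
q3 (cool water 100→0 °C): 94.6 × 4.15 × 100.0 = 39259 J
q4 (freeze at 0 °C): 94.6 × 334.0 = 31596 J
q5 (cool ice 0→-4.4 °C): 94.6 × 2.07 × 4.4 = 862 J
Total: 6855 + 213985 + 39259 + 31596 + 862 = 292557 J = 293 kJ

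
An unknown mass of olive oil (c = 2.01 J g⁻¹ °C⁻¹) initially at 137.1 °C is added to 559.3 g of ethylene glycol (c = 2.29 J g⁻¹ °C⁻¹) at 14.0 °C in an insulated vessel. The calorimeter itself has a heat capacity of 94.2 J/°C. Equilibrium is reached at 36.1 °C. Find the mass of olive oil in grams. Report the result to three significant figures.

m = 150 g

q_gained = (559.3 × 2.29 + 94.2) × (36.1 − 14.0) = 30390 J
q_lost = m × 2.01 × (137.1 − 36.1) = 203.01 m
m = 30390 / 203.01 = 150 g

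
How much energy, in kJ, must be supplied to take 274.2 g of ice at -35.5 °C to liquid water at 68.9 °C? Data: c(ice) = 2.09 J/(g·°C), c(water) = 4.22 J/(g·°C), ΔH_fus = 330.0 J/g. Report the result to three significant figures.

q1 (heat ice -35.5→0.0 °C): 274.2 × 2.09 × 35.5 = 20344 J
q2 (melt at 0 °C): 274.2 × 330.0 = 90486 J
q3 (heat water 0.0→68.9 °C): 274.2 × 4.22 × 68.9 = 79726 J
Total: 20344 + 90486 + 79726 = 190556 J = 191 kJ

q = 191 kJ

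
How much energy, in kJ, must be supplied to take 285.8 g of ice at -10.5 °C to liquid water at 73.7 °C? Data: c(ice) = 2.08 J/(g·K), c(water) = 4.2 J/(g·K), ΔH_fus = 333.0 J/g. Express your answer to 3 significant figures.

q1 (heat ice -10.5→0.0 °C): 285.8 × 2.08 × 10.5 = 6242 J
q2 (melt at 0 °C): 285.8 × 333.0 = 95171 J
q3 (heat water 0.0→73.7 °C): 285.8 × 4.2 × 73.7 = 88467 J
Total: 6242 + 95171 + 88467 = 189880 J = 190 kJ

q = 190 kJ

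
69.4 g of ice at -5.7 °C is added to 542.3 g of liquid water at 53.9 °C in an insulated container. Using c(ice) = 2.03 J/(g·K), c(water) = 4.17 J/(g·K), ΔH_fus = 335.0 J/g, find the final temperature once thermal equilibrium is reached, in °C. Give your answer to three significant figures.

Heat to bring ice to 0 °C and melt it: q₁ = 69.4×2.03×5.7 + 69.4×335.0 = 24052 J
Heat the water can supply cooling to 0 °C: 542.3×4.17×53.9 = 121889 J > q₁, so all ice melts.
Energy balance: 542.3×4.17×(53.9 − T) = 24052 + 69.4×4.17×(T − 0)
2261.391(53.9 − T) = 24052 + 289.398 T
121889 − 24052 = 2550.789 T
T = 97837 / 2550.789 = 38.36 °C

T_f = 38.4 °C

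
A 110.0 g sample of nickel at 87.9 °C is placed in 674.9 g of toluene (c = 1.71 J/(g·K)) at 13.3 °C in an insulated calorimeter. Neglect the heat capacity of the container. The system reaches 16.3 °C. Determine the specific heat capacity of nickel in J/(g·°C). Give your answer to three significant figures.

c = 0.440 J/(g·°C)

q_gained = (674.9 × 1.71) × (16.3 − 13.3) = 3462 J
q_lost = 110.0 × c × (87.9 − 16.3) = 7876 c
Set equal: c = 3462 / 7876 = 0.440 J/(g·°C)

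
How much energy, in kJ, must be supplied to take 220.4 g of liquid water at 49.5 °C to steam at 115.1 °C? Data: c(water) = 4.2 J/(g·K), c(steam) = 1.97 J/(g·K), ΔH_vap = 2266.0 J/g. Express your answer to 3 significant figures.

q1 (heat water 49.5→100.0 °C): 220.4 × 4.2 × 50.5 = 46747 J
q2 (vaporize at 100 °C): 220.4 × 2266.0 = 499426 J
q3 (heat steam 100.0→115.1 °C): 220.4 × 1.97 × 15.1 = 6556 J
Total: 46747 + 499426 + 6556 = 552729 J = 553 kJ

q = 553 kJ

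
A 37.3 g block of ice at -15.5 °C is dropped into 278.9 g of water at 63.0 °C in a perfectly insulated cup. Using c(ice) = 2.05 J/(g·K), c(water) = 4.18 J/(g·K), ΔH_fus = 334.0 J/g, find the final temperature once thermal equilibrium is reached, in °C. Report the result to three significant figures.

Heat to bring ice to 0 °C and melt it: q₁ = 37.3×2.05×15.5 + 37.3×334.0 = 13643 J
Heat the water can supply cooling to 0 °C: 278.9×4.18×63.0 = 73445.5 J > q₁, so all ice melts.
Energy balance: 278.9×4.18×(63.0 − T) = 13643 + 37.3×4.18×(T − 0)
1165.802(63.0 − T) = 13643 + 155.914 T
73445.5 − 13643 = 1321.716 T
T = 59802.5 / 1321.716 = 45.246 °C

T_f = 45.2 °C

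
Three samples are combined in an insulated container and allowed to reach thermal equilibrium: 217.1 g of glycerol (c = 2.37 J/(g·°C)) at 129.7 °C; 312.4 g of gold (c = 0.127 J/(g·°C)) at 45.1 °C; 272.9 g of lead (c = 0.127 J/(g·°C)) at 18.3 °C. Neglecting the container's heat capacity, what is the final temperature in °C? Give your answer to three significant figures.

T_f = 117 °C

Σ mᵢcᵢ(T − Tᵢ) = 0  ⇒  T = Σ mᵢcᵢTᵢ / Σ mᵢcᵢ
Σ mᵢcᵢ = 217.1×2.37 + 312.4×0.127 + 272.9×0.127 = 588.8601
Σ mᵢcᵢTᵢ = 514.527×129.7 + 39.6748×45.1 + 34.6583×18.3 = 69158
T = 69158 / 588.8601 = 117.4 °C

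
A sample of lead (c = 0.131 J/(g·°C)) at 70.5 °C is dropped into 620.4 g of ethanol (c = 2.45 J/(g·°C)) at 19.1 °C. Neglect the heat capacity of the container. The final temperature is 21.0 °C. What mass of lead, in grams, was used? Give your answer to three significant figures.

q_gained = (620.4 × 2.45) × (21.0 − 19.1) = 2888 J
q_lost = m × 0.131 × (70.5 − 21.0) = 6.4845 m
m = 2888 / 6.4845 = 445 g

m = 445 g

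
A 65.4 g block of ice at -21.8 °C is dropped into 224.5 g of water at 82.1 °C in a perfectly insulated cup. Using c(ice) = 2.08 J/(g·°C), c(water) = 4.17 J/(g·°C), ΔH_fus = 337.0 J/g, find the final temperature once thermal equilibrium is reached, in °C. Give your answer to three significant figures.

Heat to bring ice to 0 °C and melt it: q₁ = 65.4×2.08×21.8 + 65.4×337.0 = 25005 J
Heat the water can supply cooling to 0 °C: 224.5×4.17×82.1 = 76859.1 J > q₁, so all ice melts.
Energy balance: 224.5×4.17×(82.1 − T) = 25005 + 65.4×4.17×(T − 0)
936.165(82.1 − T) = 25005 + 272.718 T
76859.1 − 25005 = 1208.883 T
T = 51854.1 / 1208.883 = 42.89 °C

T_f = 42.9 °C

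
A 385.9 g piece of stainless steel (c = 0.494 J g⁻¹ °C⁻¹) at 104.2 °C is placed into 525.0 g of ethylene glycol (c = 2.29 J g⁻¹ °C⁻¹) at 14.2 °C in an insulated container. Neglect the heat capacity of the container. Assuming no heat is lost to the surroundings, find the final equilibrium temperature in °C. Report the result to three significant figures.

Heat lost by stainless steel = heat gained by ethylene glycol.
(385.9)(0.494)(104.2 − T) = (525.0)(2.29)(T − 14.2)
190.6346 (104.2 − T) = 1202.25 (T − 14.2)
19864 − 190.6346 T = 1202.25 T − 17072
36936 = 1392.8846 T
T = 26.52 °C

T_f = 26.5 °C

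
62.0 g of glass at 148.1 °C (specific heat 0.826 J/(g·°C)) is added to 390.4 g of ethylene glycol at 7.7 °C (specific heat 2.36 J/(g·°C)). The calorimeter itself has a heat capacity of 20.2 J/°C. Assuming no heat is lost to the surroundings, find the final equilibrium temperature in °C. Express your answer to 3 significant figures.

Heat lost by glass = heat gained by ethylene glycol + calorimeter.
(62.0)(0.826)(148.1 − T) = [(390.4)(2.36) + 20.2](T − 7.7)
51.212 (148.1 − T) = 941.544 (T − 7.7)
7584.5 − 51.212 T = 941.544 T − 7249.9
14834.4 = 992.756 T
T = 14.94 °C

T_f = 14.9 °C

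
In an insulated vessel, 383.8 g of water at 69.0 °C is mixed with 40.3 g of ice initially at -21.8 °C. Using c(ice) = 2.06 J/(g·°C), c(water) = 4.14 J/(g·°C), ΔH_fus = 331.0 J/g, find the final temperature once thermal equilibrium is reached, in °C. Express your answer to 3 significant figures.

Heat to bring ice to 0 °C and melt it: q₁ = 40.3×2.06×21.8 + 40.3×331.0 = 15149 J
Heat the water can supply cooling to 0 °C: 383.8×4.14×69.0 = 109636 J > q₁, so all ice melts.
Energy balance: 383.8×4.14×(69.0 − T) = 15149 + 40.3×4.14×(T − 0)
1588.932(69.0 − T) = 15149 + 166.842 T
109636 − 15149 = 1755.774 T
T = 94487 / 1755.774 = 53.82 °C

T_f = 53.8 °C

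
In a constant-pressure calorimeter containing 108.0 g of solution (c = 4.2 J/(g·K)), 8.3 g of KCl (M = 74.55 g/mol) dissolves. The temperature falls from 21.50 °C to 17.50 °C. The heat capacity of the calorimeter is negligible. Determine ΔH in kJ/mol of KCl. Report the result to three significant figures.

ΔH = 16.3 kJ/mol

|ΔT| = |17.50 − 21.50| = 4.00 °C
|q_surr| = (108.0 × 4.2) × 4.00 = 453.6 × 4.00 = 1814 J
n(KCl) = 8.3 / 74.55 = 0.1113 mol
Temperature fell, so q_rxn = +|q_surr| = 1.814 kJ
ΔH = q_rxn / n = 16.30 kJ/mol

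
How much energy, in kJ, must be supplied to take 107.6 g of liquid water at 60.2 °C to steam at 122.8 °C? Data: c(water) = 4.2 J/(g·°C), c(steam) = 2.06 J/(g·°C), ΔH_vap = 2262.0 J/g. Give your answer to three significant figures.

q1 (heat water 60.2→100.0 °C): 107.6 × 4.2 × 39.8 = 17986 J
q2 (vaporize at 100 °C): 107.6 × 2262.0 = 243391 J
q3 (heat steam 100.0→122.8 °C): 107.6 × 2.06 × 22.8 = 5054 J
Total: 17986 + 243391 + 5054 = 266431 J = 266 kJ

q = 266 kJ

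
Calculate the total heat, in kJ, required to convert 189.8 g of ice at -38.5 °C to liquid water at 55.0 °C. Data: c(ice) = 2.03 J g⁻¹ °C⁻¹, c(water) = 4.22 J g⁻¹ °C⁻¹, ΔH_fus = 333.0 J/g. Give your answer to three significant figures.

q = 122 kJ

q1 (heat ice -38.5→0.0 °C): 189.8 × 2.03 × 38.5 = 14834 J
q2 (melt at 0 °C): 189.8 × 333.0 = 63203 J
q3 (heat water 0.0→55.0 °C): 189.8 × 4.22 × 55.0 = 44053 J
Total: 14834 + 63203 + 44053 = 122090 J = 122 kJ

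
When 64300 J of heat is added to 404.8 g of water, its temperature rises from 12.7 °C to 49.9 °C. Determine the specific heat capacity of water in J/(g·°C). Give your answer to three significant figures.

c = q / (m ΔT) = 64300 / (404.8 × 37.2)
c = 64300 / 15058.56 = 4.27 J/(g·°C)

c = 4.27 J/(g·°C)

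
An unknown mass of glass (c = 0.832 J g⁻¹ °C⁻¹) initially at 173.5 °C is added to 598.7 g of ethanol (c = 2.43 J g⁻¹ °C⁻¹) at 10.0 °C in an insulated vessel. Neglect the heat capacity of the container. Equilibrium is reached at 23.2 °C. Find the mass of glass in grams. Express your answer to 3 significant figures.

q_gained = (598.7 × 2.43) × (23.2 − 10.0) = 19200 J
q_lost = m × 0.832 × (173.5 − 23.2) = 125.0496 m
m = 19200 / 125.0496 = 154 g

m = 154 g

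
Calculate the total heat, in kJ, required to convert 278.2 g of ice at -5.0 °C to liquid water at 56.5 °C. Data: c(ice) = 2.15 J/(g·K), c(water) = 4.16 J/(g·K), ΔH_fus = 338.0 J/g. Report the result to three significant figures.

q = 162 kJ

q1 (heat ice -5.0→0.0 °C): 278.2 × 2.15 × 5.0 = 2991 J
q2 (melt at 0 °C): 278.2 × 338.0 = 94032 J
q3 (heat water 0.0→56.5 °C): 278.2 × 4.16 × 56.5 = 65388 J
Total: 2991 + 94032 + 65388 = 162411 J = 162 kJ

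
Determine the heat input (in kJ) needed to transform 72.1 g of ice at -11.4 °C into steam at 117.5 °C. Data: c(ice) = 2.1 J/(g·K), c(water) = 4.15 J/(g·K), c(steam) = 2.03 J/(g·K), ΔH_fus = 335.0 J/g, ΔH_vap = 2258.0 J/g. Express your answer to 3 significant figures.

q1 (heat ice -11.4→0.0 °C): 72.1 × 2.1 × 11.4 = 1726 J
q2 (melt at 0 °C): 72.1 × 335.0 = 24154 J
q3 (heat water 0.0→100.0 °C): 72.1 × 4.15 × 100.0 = 29922 J
q4 (vaporize at 100 °C): 72.1 × 2258.0 = 162802 J
q5 (heat steam 100.0→117.5 °C): 72.1 × 2.03 × 17.5 = 2561 J
Total: 1726 + 24154 + 29922 + 162802 + 2561 = 221165 J = 221 kJ

q = 221 kJ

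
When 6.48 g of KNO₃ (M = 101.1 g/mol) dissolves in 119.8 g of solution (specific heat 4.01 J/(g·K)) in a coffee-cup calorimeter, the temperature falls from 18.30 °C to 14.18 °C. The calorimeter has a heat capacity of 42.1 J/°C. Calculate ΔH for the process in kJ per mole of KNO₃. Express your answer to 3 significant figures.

ΔH = 33.6 kJ/mol

|ΔT| = |14.18 − 18.30| = 4.12 °C
|q_surr| = (119.8 × 4.01 + 42.1) × 4.12 = 522.498 × 4.12 = 2153 J
n(KNO₃) = 6.48 / 101.1 = 0.06409 mol
Temperature fell, so q_rxn = +|q_surr| = 2.153 kJ
ΔH = q_rxn / n = 33.59 kJ/mol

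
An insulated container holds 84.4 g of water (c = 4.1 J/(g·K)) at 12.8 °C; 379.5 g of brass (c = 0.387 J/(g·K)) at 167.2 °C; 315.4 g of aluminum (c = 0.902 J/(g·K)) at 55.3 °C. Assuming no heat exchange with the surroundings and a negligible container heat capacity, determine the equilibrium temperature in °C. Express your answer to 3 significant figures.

Σ mᵢcᵢ(T − Tᵢ) = 0  ⇒  T = Σ mᵢcᵢTᵢ / Σ mᵢcᵢ
Σ mᵢcᵢ = 84.4×4.1 + 379.5×0.387 + 315.4×0.902 = 777.3973
Σ mᵢcᵢTᵢ = 346.04×12.8 + 146.8665×167.2 + 284.4908×55.3 = 44718
T = 44718 / 777.3973 = 57.52 °C

T_f = 57.5 °C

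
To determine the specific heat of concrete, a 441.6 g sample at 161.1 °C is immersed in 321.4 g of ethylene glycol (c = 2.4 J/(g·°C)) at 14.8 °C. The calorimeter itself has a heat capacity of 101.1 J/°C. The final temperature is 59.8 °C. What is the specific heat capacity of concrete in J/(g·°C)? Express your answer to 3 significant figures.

q_gained = (321.4 × 2.4 + 101.1) × (59.8 − 14.8) = 39260 J
q_lost = 441.6 × c × (161.1 − 59.8) = 44734.08 c
Set equal: c = 39260 / 44734.08 = 0.878 J/(g·°C)

c = 0.878 J/(g·°C)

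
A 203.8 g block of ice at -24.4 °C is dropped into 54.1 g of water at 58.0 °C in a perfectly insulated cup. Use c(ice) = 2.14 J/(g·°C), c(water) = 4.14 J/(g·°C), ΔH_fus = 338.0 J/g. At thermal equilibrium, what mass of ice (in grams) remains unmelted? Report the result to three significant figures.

m_ice remaining = 197 g

Heat to warm all ice to 0 °C: 203.8×2.14×24.4 = 10642 J
Heat released by water cooling to 0 °C: 54.1×4.14×58.0 = 12990 J
12990 J < 10642 + 203.8×338.0 = 79526.4 J, so not all ice melts; final T = 0 °C.
Heat left for melting: 12990 − 10642 = 2348 J
Mass melted = 2348 / 338.0 = 6.947 g
Ice remaining = 203.8 − 6.947 = 196.853 g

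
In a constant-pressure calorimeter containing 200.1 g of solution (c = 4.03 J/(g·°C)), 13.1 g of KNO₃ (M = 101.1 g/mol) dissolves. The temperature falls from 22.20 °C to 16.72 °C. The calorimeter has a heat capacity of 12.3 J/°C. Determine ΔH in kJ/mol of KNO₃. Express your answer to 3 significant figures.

|ΔT| = |16.72 − 22.20| = 5.48 °C
|q_surr| = (200.1 × 4.03 + 12.3) × 5.48 = 818.703 × 5.48 = 4486 J
n(KNO₃) = 13.1 / 101.1 = 0.1296 mol
Temperature fell, so q_rxn = +|q_surr| = 4.486 kJ
ΔH = q_rxn / n = 34.61 kJ/mol

ΔH = 34.6 kJ/mol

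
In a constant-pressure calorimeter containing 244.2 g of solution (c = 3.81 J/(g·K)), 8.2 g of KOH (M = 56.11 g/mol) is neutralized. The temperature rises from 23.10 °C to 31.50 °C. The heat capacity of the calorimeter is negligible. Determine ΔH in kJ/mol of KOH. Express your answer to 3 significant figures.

|ΔT| = |31.50 − 23.10| = 8.40 °C
|q_surr| = (244.2 × 3.81) × 8.40 = 930.402 × 8.40 = 7815 J
n(KOH) = 8.2 / 56.11 = 0.1461 mol
Temperature rose, so q_rxn = −|q_surr| = -7.815 kJ
ΔH = q_rxn / n = -53.49 kJ/mol

ΔH = -53.5 kJ/mol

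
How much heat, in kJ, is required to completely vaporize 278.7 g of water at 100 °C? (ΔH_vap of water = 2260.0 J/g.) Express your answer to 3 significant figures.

q = 630 kJ

q = m × ΔH_vap = 278.7 × 2260.0 = 629900 J = 630 kJ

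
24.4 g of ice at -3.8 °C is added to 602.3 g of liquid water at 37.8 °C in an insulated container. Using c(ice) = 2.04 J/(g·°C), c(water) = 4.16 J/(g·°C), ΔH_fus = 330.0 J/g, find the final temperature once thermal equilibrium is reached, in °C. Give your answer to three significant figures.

Heat to bring ice to 0 °C and melt it: q₁ = 24.4×2.04×3.8 + 24.4×330.0 = 8241.1 J
Heat the water can supply cooling to 0 °C: 602.3×4.16×37.8 = 94710.5 J > q₁, so all ice melts.
Energy balance: 602.3×4.16×(37.8 − T) = 8241.1 + 24.4×4.16×(T − 0)
2505.568(37.8 − T) = 8241.1 + 101.504 T
94710.5 − 8241.1 = 2607.072 T
T = 86469.4 / 2607.072 = 33.17 °C

T_f = 33.2 °C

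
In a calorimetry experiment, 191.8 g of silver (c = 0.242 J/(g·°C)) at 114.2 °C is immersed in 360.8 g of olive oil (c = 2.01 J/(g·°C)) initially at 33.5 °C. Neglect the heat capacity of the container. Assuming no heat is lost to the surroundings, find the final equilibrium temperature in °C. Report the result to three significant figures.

Heat lost by silver = heat gained by olive oil.
(191.8)(0.242)(114.2 − T) = (360.8)(2.01)(T − 33.5)
46.4156 (114.2 − T) = 725.208 (T − 33.5)
5300.7 − 46.4156 T = 725.208 T − 24294
29594.7 = 771.6236 T
T = 38.35 °C

T_f = 38.4 °C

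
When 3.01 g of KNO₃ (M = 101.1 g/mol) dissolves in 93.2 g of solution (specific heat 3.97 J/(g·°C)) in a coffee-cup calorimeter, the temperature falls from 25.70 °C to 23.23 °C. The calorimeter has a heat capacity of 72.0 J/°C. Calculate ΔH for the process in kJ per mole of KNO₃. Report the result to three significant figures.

|ΔT| = |23.23 − 25.70| = 2.47 °C
|q_surr| = (93.2 × 3.97 + 72.0) × 2.47 = 442.004 × 2.47 = 1092 J
n(KNO₃) = 3.01 / 101.1 = 0.02977 mol
Temperature fell, so q_rxn = +|q_surr| = 1.092 kJ
ΔH = q_rxn / n = 36.68 kJ/mol

ΔH = 36.7 kJ/mol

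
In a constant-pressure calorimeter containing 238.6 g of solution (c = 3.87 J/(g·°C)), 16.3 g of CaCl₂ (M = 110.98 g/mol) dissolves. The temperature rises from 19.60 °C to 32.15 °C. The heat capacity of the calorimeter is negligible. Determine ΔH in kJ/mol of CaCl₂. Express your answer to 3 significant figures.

|ΔT| = |32.15 − 19.60| = 12.55 °C
|q_surr| = (238.6 × 3.87) × 12.55 = 923.382 × 12.55 = 11590 J
n(CaCl₂) = 16.3 / 110.98 = 0.1469 mol
Temperature rose, so q_rxn = −|q_surr| = -11.59 kJ
ΔH = q_rxn / n = -78.90 kJ/mol

ΔH = -78.9 kJ/mol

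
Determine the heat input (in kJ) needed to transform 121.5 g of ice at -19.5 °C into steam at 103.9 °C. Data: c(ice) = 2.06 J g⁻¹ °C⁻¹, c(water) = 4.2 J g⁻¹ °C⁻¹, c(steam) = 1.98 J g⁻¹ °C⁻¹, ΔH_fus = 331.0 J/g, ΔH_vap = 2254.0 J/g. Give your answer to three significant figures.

q1 (heat ice -19.5→0.0 °C): 121.5 × 2.06 × 19.5 = 4881 J
q2 (melt at 0 °C): 121.5 × 331.0 = 40217 J
q3 (heat water 0.0→100.0 °C): 121.5 × 4.2 × 100.0 = 51030 J
q4 (vaporize at 100 °C): 121.5 × 2254.0 = 273861 J
q5 (heat steam 100.0→103.9 °C): 121.5 × 1.98 × 3.9 = 938 J
Total: 4881 + 40217 + 51030 + 273861 + 938 = 370927 J = 371 kJ

q = 371 kJ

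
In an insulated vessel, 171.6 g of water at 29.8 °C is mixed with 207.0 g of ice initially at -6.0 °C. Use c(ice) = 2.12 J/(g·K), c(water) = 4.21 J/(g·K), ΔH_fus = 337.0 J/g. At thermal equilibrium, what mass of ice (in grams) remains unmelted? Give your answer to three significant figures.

m_ice remaining = 151 g

Heat to warm all ice to 0 °C: 207.0×2.12×6.0 = 2633.0 J
Heat released by water cooling to 0 °C: 171.6×4.21×29.8 = 21529 J
21529 J < 2633.0 + 207.0×337.0 = 72392.0 J, so not all ice melts; final T = 0 °C.
Heat left for melting: 21529 − 2633.0 = 18896.0 J
Mass melted = 18896.0 / 337.0 = 56.07 g
Ice remaining = 207.0 − 56.07 = 150.93 g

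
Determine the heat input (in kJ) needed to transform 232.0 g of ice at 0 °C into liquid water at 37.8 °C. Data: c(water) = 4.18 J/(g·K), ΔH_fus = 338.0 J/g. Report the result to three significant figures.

q = 115 kJ

q1 (melt at 0 °C): 232.0 × 338.0 = 78416 J
q2 (heat water 0.0→37.8 °C): 232.0 × 4.18 × 37.8 = 36657 J
Total: 78416 + 36657 = 115073 J = 115 kJ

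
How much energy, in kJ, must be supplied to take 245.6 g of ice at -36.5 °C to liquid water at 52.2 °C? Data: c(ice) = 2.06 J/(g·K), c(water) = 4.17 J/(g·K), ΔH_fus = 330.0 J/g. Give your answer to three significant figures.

q1 (heat ice -36.5→0.0 °C): 245.6 × 2.06 × 36.5 = 18467 J
q2 (melt at 0 °C): 245.6 × 330.0 = 81048 J
q3 (heat water 0.0→52.2 °C): 245.6 × 4.17 × 52.2 = 53461 J
Total: 18467 + 81048 + 53461 = 152976 J = 153 kJ

q = 153 kJ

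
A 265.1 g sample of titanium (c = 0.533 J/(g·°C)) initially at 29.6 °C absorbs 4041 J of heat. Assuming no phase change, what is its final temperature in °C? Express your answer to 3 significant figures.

ΔT = q / (m c) = 4041 / (265.1 × 0.533) = 28.60 °C
T_f = 29.6 + 28.60 = 58.20 °C

T_f = 58.2 °C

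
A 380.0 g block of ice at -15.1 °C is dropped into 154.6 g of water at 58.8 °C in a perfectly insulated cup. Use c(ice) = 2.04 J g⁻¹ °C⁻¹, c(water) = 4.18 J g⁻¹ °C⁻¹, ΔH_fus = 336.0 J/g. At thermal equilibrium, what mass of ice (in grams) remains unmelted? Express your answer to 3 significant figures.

m_ice remaining = 302 g

Heat to warm all ice to 0 °C: 380.0×2.04×15.1 = 11706 J
Heat released by water cooling to 0 °C: 154.6×4.18×58.8 = 37998 J
37998 J < 11706 + 380.0×336.0 = 139386 J, so not all ice melts; final T = 0 °C.
Heat left for melting: 37998 − 11706 = 26292 J
Mass melted = 26292 / 336.0 = 78.25 g
Ice remaining = 380.0 − 78.25 = 301.75 g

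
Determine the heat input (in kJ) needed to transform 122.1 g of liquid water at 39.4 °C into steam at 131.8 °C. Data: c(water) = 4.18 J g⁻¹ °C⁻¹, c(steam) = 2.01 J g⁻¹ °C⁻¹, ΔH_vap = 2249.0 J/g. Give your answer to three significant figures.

q = 313 kJ

q1 (heat water 39.4→100.0 °C): 122.1 × 4.18 × 60.6 = 30929 J
q2 (vaporize at 100 °C): 122.1 × 2249.0 = 274603 J
q3 (heat steam 100.0→131.8 °C): 122.1 × 2.01 × 31.8 = 7804 J
Total: 30929 + 274603 + 7804 = 313336 J = 313 kJ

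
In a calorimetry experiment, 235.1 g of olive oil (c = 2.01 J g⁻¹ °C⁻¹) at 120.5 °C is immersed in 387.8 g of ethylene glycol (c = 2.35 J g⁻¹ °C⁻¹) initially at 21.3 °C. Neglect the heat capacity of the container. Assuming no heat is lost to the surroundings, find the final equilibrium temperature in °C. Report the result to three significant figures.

Heat lost by olive oil = heat gained by ethylene glycol.
(235.1)(2.01)(120.5 − T) = (387.8)(2.35)(T − 21.3)
472.551 (120.5 − T) = 911.33 (T − 21.3)
56942 − 472.551 T = 911.33 T − 19411
76353 = 1383.881 T
T = 55.17 °C

T_f = 55.2 °C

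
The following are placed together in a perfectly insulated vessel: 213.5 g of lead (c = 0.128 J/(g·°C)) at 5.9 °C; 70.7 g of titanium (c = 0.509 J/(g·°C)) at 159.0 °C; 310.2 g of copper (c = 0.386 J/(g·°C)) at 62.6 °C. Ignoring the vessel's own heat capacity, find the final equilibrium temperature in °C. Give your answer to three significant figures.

Σ mᵢcᵢ(T − Tᵢ) = 0  ⇒  T = Σ mᵢcᵢTᵢ / Σ mᵢcᵢ
Σ mᵢcᵢ = 213.5×0.128 + 70.7×0.509 + 310.2×0.386 = 183.0515
Σ mᵢcᵢTᵢ = 27.328×5.9 + 35.9863×159.0 + 119.7372×62.6 = 13379
T = 13379 / 183.0515 = 73.09 °C

T_f = 73.1 °C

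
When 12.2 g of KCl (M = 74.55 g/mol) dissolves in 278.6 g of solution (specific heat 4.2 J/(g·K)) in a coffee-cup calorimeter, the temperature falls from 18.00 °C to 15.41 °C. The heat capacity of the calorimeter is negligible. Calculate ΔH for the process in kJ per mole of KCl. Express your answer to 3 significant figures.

ΔH = 18.5 kJ/mol

|ΔT| = |15.41 − 18.00| = 2.59 °C
|q_surr| = (278.6 × 4.2) × 2.59 = 1170.12 × 2.59 = 3031 J
n(KCl) = 12.2 / 74.55 = 0.1636 mol
Temperature fell, so q_rxn = +|q_surr| = 3.031 kJ
ΔH = q_rxn / n = 18.53 kJ/mol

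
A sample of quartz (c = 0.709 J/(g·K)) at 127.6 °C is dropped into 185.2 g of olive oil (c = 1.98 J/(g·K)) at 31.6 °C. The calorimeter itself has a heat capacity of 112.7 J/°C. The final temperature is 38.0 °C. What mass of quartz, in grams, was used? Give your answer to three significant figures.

q_gained = (185.2 × 1.98 + 112.7) × (38.0 − 31.6) = 3068 J
q_lost = m × 0.709 × (127.6 − 38.0) = 63.5264 m
m = 3068 / 63.5264 = 48.3 g

m = 48.3 g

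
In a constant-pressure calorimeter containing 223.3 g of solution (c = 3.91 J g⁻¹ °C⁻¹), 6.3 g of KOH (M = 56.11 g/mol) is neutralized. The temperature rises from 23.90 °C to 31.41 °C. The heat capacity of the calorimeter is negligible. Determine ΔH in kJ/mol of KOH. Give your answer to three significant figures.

ΔH = -58.4 kJ/mol

|ΔT| = |31.41 − 23.90| = 7.51 °C
|q_surr| = (223.3 × 3.91) × 7.51 = 873.103 × 7.51 = 6557 J
n(KOH) = 6.3 / 56.11 = 0.1123 mol
Temperature rose, so q_rxn = −|q_surr| = -6.557 kJ
ΔH = q_rxn / n = -58.39 kJ/mol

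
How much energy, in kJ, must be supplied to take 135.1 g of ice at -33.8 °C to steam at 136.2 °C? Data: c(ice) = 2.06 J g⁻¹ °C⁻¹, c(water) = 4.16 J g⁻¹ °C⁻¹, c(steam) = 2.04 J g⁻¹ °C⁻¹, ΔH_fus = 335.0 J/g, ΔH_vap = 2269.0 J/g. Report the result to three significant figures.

q1 (heat ice -33.8→0.0 °C): 135.1 × 2.06 × 33.8 = 9407 J
q2 (melt at 0 °C): 135.1 × 335.0 = 45259 J
q3 (heat water 0.0→100.0 °C): 135.1 × 4.16 × 100.0 = 56202 J
q4 (vaporize at 100 °C): 135.1 × 2269.0 = 306542 J
q5 (heat steam 100.0→136.2 °C): 135.1 × 2.04 × 36.2 = 9977 J
Total: 9407 + 45259 + 56202 + 306542 + 9977 = 427387 J = 427 kJ

q = 427 kJ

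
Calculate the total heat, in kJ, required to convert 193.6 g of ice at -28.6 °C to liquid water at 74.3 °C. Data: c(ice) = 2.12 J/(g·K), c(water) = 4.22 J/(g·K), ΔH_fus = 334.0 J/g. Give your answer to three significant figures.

q1 (heat ice -28.6→0.0 °C): 193.6 × 2.12 × 28.6 = 11738 J
q2 (melt at 0 °C): 193.6 × 334.0 = 64662 J
q3 (heat water 0.0→74.3 °C): 193.6 × 4.22 × 74.3 = 60703 J
Total: 11738 + 64662 + 60703 = 137103 J = 137 kJ

q = 137 kJ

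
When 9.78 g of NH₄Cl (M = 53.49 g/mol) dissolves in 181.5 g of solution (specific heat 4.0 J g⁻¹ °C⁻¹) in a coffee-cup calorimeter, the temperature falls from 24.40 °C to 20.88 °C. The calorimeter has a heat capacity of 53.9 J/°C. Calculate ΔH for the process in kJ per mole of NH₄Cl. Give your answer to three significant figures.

ΔH = 15.0 kJ/mol

|ΔT| = |20.88 − 24.40| = 3.52 °C
|q_surr| = (181.5 × 4.0 + 53.9) × 3.52 = 779.9 × 3.52 = 2745 J
n(NH₄Cl) = 9.78 / 53.49 = 0.1828 mol
Temperature fell, so q_rxn = +|q_surr| = 2.745 kJ
ΔH = q_rxn / n = 15.02 kJ/mol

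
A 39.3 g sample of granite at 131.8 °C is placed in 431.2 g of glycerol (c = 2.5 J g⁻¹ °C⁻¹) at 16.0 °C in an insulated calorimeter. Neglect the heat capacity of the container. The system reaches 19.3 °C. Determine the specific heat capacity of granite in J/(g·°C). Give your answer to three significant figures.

c = 0.805 J/(g·°C)

q_gained = (431.2 × 2.5) × (19.3 − 16.0) = 3557 J
q_lost = 39.3 × c × (131.8 − 19.3) = 4421.25 c
Set equal: c = 3557 / 4421.25 = 0.805 J/(g·°C)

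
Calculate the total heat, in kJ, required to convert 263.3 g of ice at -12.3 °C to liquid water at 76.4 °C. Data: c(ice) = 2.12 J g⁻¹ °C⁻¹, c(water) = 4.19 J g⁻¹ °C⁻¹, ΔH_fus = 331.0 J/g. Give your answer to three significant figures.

q1 (heat ice -12.3→0.0 °C): 263.3 × 2.12 × 12.3 = 6866 J
q2 (melt at 0 °C): 263.3 × 331.0 = 87152 J
q3 (heat water 0.0→76.4 °C): 263.3 × 4.19 × 76.4 = 84287 J
Total: 6866 + 87152 + 84287 = 178305 J = 178 kJ

q = 178 kJ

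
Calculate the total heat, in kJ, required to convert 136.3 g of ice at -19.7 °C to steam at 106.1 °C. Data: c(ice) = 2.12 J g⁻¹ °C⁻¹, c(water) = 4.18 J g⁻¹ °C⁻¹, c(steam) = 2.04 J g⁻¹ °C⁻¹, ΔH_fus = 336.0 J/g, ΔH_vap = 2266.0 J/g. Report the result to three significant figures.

q1 (heat ice -19.7→0.0 °C): 136.3 × 2.12 × 19.7 = 5692 J
q2 (melt at 0 °C): 136.3 × 336.0 = 45797 J
q3 (heat water 0.0→100.0 °C): 136.3 × 4.18 × 100.0 = 56973 J
q4 (vaporize at 100 °C): 136.3 × 2266.0 = 308856 J
q5 (heat steam 100.0→106.1 °C): 136.3 × 2.04 × 6.1 = 1696 J
Total: 5692 + 45797 + 56973 + 308856 + 1696 = 419014 J = 419 kJ

q = 419 kJ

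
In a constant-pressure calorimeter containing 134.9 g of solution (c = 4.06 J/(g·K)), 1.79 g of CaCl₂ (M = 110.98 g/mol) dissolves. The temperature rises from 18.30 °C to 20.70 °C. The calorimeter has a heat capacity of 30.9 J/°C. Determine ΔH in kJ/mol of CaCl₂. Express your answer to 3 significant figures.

|ΔT| = |20.70 − 18.30| = 2.40 °C
|q_surr| = (134.9 × 4.06 + 30.9) × 2.40 = 578.594 × 2.40 = 1389 J
n(CaCl₂) = 1.79 / 110.98 = 0.01613 mol
Temperature rose, so q_rxn = −|q_surr| = -1.389 kJ
ΔH = q_rxn / n = -86.11 kJ/mol

ΔH = -86.1 kJ/mol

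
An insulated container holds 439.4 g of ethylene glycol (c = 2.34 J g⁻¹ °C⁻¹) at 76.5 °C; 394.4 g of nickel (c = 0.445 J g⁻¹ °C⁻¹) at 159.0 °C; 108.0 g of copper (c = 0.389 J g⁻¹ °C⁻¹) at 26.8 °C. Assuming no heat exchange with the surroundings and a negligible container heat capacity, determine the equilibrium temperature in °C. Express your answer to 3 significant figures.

Σ mᵢcᵢ(T − Tᵢ) = 0  ⇒  T = Σ mᵢcᵢTᵢ / Σ mᵢcᵢ
Σ mᵢcᵢ = 439.4×2.34 + 394.4×0.445 + 108.0×0.389 = 1245.716
Σ mᵢcᵢTᵢ = 1028.196×76.5 + 175.508×159.0 + 42.012×26.8 = 107690
T = 107690 / 1245.716 = 86.448 °C

T_f = 86.4 °C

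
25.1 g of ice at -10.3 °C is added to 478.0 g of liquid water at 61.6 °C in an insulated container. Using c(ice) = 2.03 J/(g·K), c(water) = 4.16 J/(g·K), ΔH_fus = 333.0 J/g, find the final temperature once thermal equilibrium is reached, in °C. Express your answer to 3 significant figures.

T_f = 54.3 °C

Heat to bring ice to 0 °C and melt it: q₁ = 25.1×2.03×10.3 + 25.1×333.0 = 8883.1 J
Heat the water can supply cooling to 0 °C: 478.0×4.16×61.6 = 122490 J > q₁, so all ice melts.
Energy balance: 478.0×4.16×(61.6 − T) = 8883.1 + 25.1×4.16×(T − 0)
1988.48(61.6 − T) = 8883.1 + 104.416 T
122490 − 8883.1 = 2092.896 T
T = 113606.9 / 2092.896 = 54.28 °C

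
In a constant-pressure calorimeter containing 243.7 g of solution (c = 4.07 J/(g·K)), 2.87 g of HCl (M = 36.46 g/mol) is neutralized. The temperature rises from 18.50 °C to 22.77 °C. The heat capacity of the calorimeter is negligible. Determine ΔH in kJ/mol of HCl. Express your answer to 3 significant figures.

|ΔT| = |22.77 − 18.50| = 4.27 °C
|q_surr| = (243.7 × 4.07) × 4.27 = 991.859 × 4.27 = 4235 J
n(HCl) = 2.87 / 36.46 = 0.07872 mol
Temperature rose, so q_rxn = −|q_surr| = -4.235 kJ
ΔH = q_rxn / n = -53.80 kJ/mol

ΔH = -53.8 kJ/mol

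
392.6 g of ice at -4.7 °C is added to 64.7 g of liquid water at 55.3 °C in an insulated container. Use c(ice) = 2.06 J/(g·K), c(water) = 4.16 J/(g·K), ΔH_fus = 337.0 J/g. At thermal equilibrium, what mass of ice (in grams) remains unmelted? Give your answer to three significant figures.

m_ice remaining = 360 g

Heat to warm all ice to 0 °C: 392.6×2.06×4.7 = 3801.2 J
Heat released by water cooling to 0 °C: 64.7×4.16×55.3 = 14884 J
14884 J < 3801.2 + 392.6×337.0 = 136107.4 J, so not all ice melts; final T = 0 °C.
Heat left for melting: 14884 − 3801.2 = 11082.8 J
Mass melted = 11082.8 / 337.0 = 32.89 g
Ice remaining = 392.6 − 32.89 = 359.71 g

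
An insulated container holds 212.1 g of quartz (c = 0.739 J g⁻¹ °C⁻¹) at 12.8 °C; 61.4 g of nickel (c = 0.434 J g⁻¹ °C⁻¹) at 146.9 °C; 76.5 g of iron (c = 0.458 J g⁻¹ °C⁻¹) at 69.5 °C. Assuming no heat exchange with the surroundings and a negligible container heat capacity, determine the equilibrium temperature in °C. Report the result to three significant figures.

Σ mᵢcᵢ(T − Tᵢ) = 0  ⇒  T = Σ mᵢcᵢTᵢ / Σ mᵢcᵢ
Σ mᵢcᵢ = 212.1×0.739 + 61.4×0.434 + 76.5×0.458 = 218.4265
Σ mᵢcᵢTᵢ = 156.7419×12.8 + 26.6476×146.9 + 35.037×69.5 = 8355.9
T = 8355.9 / 218.4265 = 38.25 °C

T_f = 38.3 °C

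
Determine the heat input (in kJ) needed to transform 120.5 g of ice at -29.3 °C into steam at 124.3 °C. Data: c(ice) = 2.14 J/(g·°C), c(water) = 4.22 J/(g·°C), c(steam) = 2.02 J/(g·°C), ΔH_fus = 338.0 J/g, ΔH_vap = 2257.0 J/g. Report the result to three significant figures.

q1 (heat ice -29.3→0.0 °C): 120.5 × 2.14 × 29.3 = 7556 J
q2 (melt at 0 °C): 120.5 × 338.0 = 40729 J
q3 (heat water 0.0→100.0 °C): 120.5 × 4.22 × 100.0 = 50851 J
q4 (vaporize at 100 °C): 120.5 × 2257.0 = 271969 J
q5 (heat steam 100.0→124.3 °C): 120.5 × 2.02 × 24.3 = 5915 J
Total: 7556 + 40729 + 50851 + 271969 + 5915 = 377020 J = 377 kJ

q = 377 kJ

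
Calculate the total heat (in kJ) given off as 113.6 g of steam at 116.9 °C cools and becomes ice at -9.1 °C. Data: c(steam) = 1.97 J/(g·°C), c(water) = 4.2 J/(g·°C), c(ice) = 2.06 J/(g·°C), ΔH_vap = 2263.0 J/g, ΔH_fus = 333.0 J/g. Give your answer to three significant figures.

q1 (cool steam 116.9→100 °C): 113.6 × 1.97 × 16.9 = 3782 J
q2 (condense at 100 °C): 113.6 × 2263.0 = 257077 J
q3 (cool water 100→0 °C): 113.6 × 4.2 × 100.0 = 47712 J
q4 (freeze at 0 °C): 113.6 × 333.0 = 37829 J
q5 (cool ice 0→-9.1 °C): 113.6 × 2.06 × 9.1 = 2130 J
Total: 3782 + 257077 + 47712 + 37829 + 2130 = 348530 J = 349 kJ

q = 349 kJ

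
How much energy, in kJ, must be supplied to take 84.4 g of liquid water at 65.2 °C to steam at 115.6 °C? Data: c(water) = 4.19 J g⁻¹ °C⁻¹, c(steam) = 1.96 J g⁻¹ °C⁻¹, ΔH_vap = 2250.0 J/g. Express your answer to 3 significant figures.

q1 (heat water 65.2→100.0 °C): 84.4 × 4.19 × 34.8 = 12307 J
q2 (vaporize at 100 °C): 84.4 × 2250.0 = 189900 J
q3 (heat steam 100.0→115.6 °C): 84.4 × 1.96 × 15.6 = 2581 J
Total: 12307 + 189900 + 2581 = 204788 J = 205 kJ

q = 205 kJ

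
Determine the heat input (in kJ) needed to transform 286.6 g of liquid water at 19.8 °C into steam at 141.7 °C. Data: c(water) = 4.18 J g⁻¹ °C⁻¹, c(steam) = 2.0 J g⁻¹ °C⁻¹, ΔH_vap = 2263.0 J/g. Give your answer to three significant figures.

q1 (heat water 19.8→100.0 °C): 286.6 × 4.18 × 80.2 = 96079 J
q2 (vaporize at 100 °C): 286.6 × 2263.0 = 648576 J
q3 (heat steam 100.0→141.7 °C): 286.6 × 2.0 × 41.7 = 23902 J
Total: 96079 + 648576 + 23902 = 768557 J = 769 kJ

q = 769 kJ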